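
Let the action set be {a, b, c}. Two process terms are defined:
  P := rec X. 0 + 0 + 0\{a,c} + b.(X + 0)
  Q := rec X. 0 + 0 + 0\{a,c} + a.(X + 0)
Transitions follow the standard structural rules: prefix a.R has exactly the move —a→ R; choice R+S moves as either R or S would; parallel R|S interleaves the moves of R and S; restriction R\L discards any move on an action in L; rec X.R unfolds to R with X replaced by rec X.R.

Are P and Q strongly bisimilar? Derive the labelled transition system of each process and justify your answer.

not bisimilar

P's transition system — 2 states:
  s0 = rec X. 0 + 0 + 0\{a,c} + b.(X + 0) ⊢ —b→ s1
  s1 = (rec X. 0 + 0 + 0\{a,c} + b.(X + 0)) + 0 ⊢ —b→ s1
Q's transition system — 2 states:
  t0 = rec X. 0 + 0 + 0\{a,c} + a.(X + 0) ⊢ —a→ t1
  t1 = (rec X. 0 + 0 + 0\{a,c} + a.(X + 0)) + 0 ⊢ —a→ t1
Bisimilarity quotient blocks:
  B0 = {s0, s1}
  B1 = {t0, t1}
s0 ∈ B0, t0 ∈ B1 → different blocks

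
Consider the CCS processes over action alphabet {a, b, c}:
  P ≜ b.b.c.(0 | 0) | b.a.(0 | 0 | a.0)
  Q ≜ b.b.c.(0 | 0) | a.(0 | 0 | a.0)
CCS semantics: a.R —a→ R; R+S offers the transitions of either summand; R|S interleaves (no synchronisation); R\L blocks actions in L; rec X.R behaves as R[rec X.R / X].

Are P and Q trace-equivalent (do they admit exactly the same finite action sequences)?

Reachable graph of P (16 states):
  u0 = b.b.c.(0 | 0) | b.a.(0 | 0 | a.0) | ··b··> u1, ··b··> u2
  u1 = b.b.c.(0 | 0) | a.(0 | 0 | a.0) | ··a··> u3, ··b··> u4
  u2 = b.c.(0 | 0) | b.a.(0 | 0 | a.0) | ··b··> u4, ··b··> u5
  u3 = b.b.c.(0 | 0) | (0 | 0 | a.0) | ··a··> u6, ··b··> u7
  u4 = b.c.(0 | 0) | a.(0 | 0 | a.0) | ··a··> u7, ··b··> u8
  u5 = c.(0 | 0) | b.a.(0 | 0 | a.0) | ··b··> u8, ··c··> u9
  u6 = b.b.c.(0 | 0) | (0 | 0 | 0) | ··b··> u10
  u7 = b.c.(0 | 0) | (0 | 0 | a.0) | ··a··> u10, ··b··> u11
  u8 = c.(0 | 0) | a.(0 | 0 | a.0) | ··a··> u11, ··c··> u12
  u9 = 0 | 0 | b.a.(0 | 0 | a.0) | ··b··> u12
  u10 = b.c.(0 | 0) | (0 | 0 | 0) | ··b··> u13
  u11 = c.(0 | 0) | (0 | 0 | a.0) | ··a··> u13, ··c··> u14
  u12 = 0 | 0 | a.(0 | 0 | a.0) | ··a··> u14
  u13 = c.(0 | 0) | (0 | 0 | 0) | ··c··> u15
  u14 = 0 | 0 | (0 | 0 | a.0) | ··a··> u15
  u15 = 0 | 0 | (0 | 0 | 0) | ∅
Reachable graph of Q (12 states):
  v0 = b.b.c.(0 | 0) | a.(0 | 0 | a.0) | ··a··> v1, ··b··> v2
  v1 = b.b.c.(0 | 0) | (0 | 0 | a.0) | ··a··> v3, ··b··> v4
  v2 = b.c.(0 | 0) | a.(0 | 0 | a.0) | ··a··> v4, ··b··> v5
  v3 = b.b.c.(0 | 0) | (0 | 0 | 0) | ··b··> v6
  v4 = b.c.(0 | 0) | (0 | 0 | a.0) | ··a··> v6, ··b··> v7
  v5 = c.(0 | 0) | a.(0 | 0 | a.0) | ··a··> v7, ··c··> v8
  v6 = b.c.(0 | 0) | (0 | 0 | 0) | ··b··> v9
  v7 = c.(0 | 0) | (0 | 0 | a.0) | ··a··> v9, ··c··> v10
  v8 = 0 | 0 | a.(0 | 0 | a.0) | ··a··> v10
  v9 = c.(0 | 0) | (0 | 0 | 0) | ··c··> v11
  v10 = 0 | 0 | (0 | 0 | a.0) | ··a··> v11
  v11 = 0 | 0 | (0 | 0 | 0) | ∅
Executing bbb from P (initial set {u0}):
  [1] b ⇒ {u1, u2}
  [2] b ⇒ {u4, u5}
  [3] b ⇒ {u8}
  — P admits the full trace.
Executing bbb from Q (initial set {v0}):
  [1] b ⇒ {v2}
  [2] b ⇒ {v5}
  [3] b ⇒ ∅ (Q stuck)

NO — witness ⟨bbb⟩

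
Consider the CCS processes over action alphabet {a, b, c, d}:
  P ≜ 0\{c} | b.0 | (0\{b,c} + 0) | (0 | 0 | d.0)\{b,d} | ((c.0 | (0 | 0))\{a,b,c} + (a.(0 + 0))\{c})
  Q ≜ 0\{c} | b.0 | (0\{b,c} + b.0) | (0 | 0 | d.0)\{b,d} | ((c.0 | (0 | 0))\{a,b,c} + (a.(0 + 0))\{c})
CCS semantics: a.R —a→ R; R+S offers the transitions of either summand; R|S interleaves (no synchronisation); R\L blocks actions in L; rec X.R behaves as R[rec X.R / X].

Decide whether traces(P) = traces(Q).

P's transition system — 4 states:
  p0 = 0\{c} | b.0 | (0\{b,c} + 0) | (0 | 0 | d.0)\{b,d} | ((c.0 | (0 | 0))\{a,b,c} + (a.(0 + 0))\{c}) → -a-> p1, -b-> p2
  p1 = 0\{c} | b.0 | (0\{b,c} + 0) | (0 | 0 | d.0)\{b,d} | (0 + 0)\{c} → -b-> p3
  p2 = 0\{c} | 0 | (0\{b,c} + 0) | (0 | 0 | d.0)\{b,d} | ((c.0 | (0 | 0))\{a,b,c} + (a.(0 + 0))\{c}) → -a-> p3
  p3 = 0\{c} | 0 | (0\{b,c} + 0) | (0 | 0 | d.0)\{b,d} | (0 + 0)\{c} → stopped
Q's transition system — 8 states:
  q0 = 0\{c} | b.0 | (0\{b,c} + b.0) | (0 | 0 | d.0)\{b,d} | ((c.0 | (0 | 0))\{a,b,c} + (a.(0 + 0))\{c}) → -a-> q1, -b-> q2, -b-> q3
  q1 = 0\{c} | b.0 | (0\{b,c} + b.0) | (0 | 0 | d.0)\{b,d} | (0 + 0)\{c} → -b-> q4, -b-> q5
  q2 = 0\{c} | 0 | (0\{b,c} + b.0) | (0 | 0 | d.0)\{b,d} | ((c.0 | (0 | 0))\{a,b,c} + (a.(0 + 0))\{c}) → -a-> q4, -b-> q6
  q3 = 0\{c} | b.0 | 0 | (0 | 0 | d.0)\{b,d} | ((c.0 | (0 | 0))\{a,b,c} + (a.(0 + 0))\{c}) → -a-> q5, -b-> q6
  q4 = 0\{c} | 0 | (0\{b,c} + b.0) | (0 | 0 | d.0)\{b,d} | (0 + 0)\{c} → -b-> q7
  q5 = 0\{c} | b.0 | 0 | (0 | 0 | d.0)\{b,d} | (0 + 0)\{c} → -b-> q7
  q6 = 0\{c} | 0 | 0 | (0 | 0 | d.0)\{b,d} | ((c.0 | (0 | 0))\{a,b,c} + (a.(0 + 0))\{c}) → -a-> q7
  q7 = 0\{c} | 0 | 0 | (0 | 0 | d.0)\{b,d} | (0 + 0)\{c} → stopped
Trace ⟨bb⟩ through Q, begin at {q0}:
  after b @ step 1: {q2, q3}
  after b @ step 2: {q6}
  ✓ Q
Trace ⟨bb⟩ through P, begin at {p0}:
  after b @ step 1: {p2}
  after b @ step 2: ∅ (P stuck)

NO — witness ⟨bb⟩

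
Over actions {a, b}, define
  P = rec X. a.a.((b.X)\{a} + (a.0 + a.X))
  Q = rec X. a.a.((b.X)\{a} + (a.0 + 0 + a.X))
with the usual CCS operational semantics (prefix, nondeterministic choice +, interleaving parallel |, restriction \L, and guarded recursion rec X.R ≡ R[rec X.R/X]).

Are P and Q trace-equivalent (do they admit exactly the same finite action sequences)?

traces(P) = traces(Q)

LTS(P): 5 reachable states
  p0 = rec X. a.a.((b.X)\{a} + (a.0 + a.X)) has moves -a-> p1
  p1 = a.((b.(rec X. a.a.((b.X)\{a} + (a.0 + a.X))))\{a} + (a.0 + a.(rec X. a.a.((b.X)\{a} + (a.0 + a.X))))) has moves -a-> p2
  p2 = (b.(rec X. a.a.((b.X)\{a} + (a.0 + a.X))))\{a} + (a.0 + a.(rec X. a.a.((b.X)\{a} + (a.0 + a.X)))) has moves -a-> p0, -a-> p3, -b-> p4
  p3 = 0 has moves ·
  p4 = (rec X. a.a.((b.X)\{a} + (a.0 + a.X)))\{a} has moves ·
LTS(Q): 5 reachable states
  q0 = rec X. a.a.((b.X)\{a} + (a.0 + 0 + a.X)) has moves -a-> q1
  q1 = a.((b.(rec X. a.a.((b.X)\{a} + (a.0 + 0 + a.X))))\{a} + (a.0 + 0 + a.(rec X. a.a.((b.X)\{a} + (a.0 + 0 + a.X))))) has moves -a-> q2
  q2 = (b.(rec X. a.a.((b.X)\{a} + (a.0 + 0 + a.X))))\{a} + (a.0 + 0 + a.(rec X. a.a.((b.X)\{a} + (a.0 + 0 + a.X)))) has moves -a-> q0, -a-> q3, -b-> q4
  q3 = 0 has moves ·
  q4 = (rec X. a.a.((b.X)\{a} + (a.0 + 0 + a.X)))\{a} has moves ·
Partition-refinement fixed point:
  B0 = {p0, q0}
  B1 = {p1, q1}
  B2 = {p2, q2}
  B3 = {p3, p4, q3, q4}
p0 ∈ B0, q0 ∈ B0 → same block
Bisimilar ⇒ trace-equivalent.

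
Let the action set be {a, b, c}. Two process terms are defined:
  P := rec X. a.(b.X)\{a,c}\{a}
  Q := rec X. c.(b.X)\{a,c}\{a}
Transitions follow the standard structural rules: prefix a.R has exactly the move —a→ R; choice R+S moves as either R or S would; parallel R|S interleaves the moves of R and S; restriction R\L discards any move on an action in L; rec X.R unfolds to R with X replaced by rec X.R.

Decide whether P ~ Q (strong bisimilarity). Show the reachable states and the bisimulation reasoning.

P ≁ Q

P's transition system — 3 states:
  p0 = rec X. a.(b.X)\{a,c}\{a} ⊢ -a-> p1
  p1 = (b.(rec X. a.(b.X)\{a,c}\{a}))\{a,c}\{a} ⊢ -b-> p2
  p2 = (rec X. a.(b.X)\{a,c}\{a})\{a,c}\{a} ⊢ ∅
Q's transition system — 3 states:
  q0 = rec X. c.(b.X)\{a,c}\{a} ⊢ -c-> q1
  q1 = (b.(rec X. c.(b.X)\{a,c}\{a}))\{a,c}\{a} ⊢ -b-> q2
  q2 = (rec X. c.(b.X)\{a,c}\{a})\{a,c}\{a} ⊢ ∅
Coarsest stable partition (strong bisimilarity classes):
  B0 = {p0}
  B1 = {p1, q1}
  B2 = {p2, q2}
  B3 = {q0}
p0 ∈ B0, q0 ∈ B3 → different blocks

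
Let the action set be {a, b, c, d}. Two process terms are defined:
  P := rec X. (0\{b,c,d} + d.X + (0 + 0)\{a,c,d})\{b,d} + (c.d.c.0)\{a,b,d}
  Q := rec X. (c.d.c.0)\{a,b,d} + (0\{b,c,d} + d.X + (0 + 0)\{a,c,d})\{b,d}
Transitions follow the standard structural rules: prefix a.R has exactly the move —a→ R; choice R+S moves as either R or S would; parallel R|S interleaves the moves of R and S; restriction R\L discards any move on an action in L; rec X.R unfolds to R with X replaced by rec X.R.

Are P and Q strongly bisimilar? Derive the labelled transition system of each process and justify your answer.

P's transition system — 2 states:
  p0 = rec X. (0\{b,c,d} + d.X + (0 + 0)\{a,c,d})\{b,d} + (c.d.c.0)\{a,b,d} | -c-> p1
  p1 = (d.c.0)\{a,b,d} | deadlocked
Q's transition system — 2 states:
  q0 = rec X. (c.d.c.0)\{a,b,d} + (0\{b,c,d} + d.X + (0 + 0)\{a,c,d})\{b,d} | -c-> q1
  q1 = (d.c.0)\{a,b,d} | deadlocked
Bisimilarity quotient blocks:
  B0 = {p0, q0}
  B1 = {p1, q1}
p0 ∈ B0, q0 ∈ B0 → same block

YES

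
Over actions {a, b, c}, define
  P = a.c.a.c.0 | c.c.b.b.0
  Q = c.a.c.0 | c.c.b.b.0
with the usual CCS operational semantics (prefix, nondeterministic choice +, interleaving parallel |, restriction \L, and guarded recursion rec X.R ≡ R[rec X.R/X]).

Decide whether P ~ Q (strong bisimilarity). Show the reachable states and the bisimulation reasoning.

Reachable graph of P (25 states):
  p0 = a.c.a.c.0 | c.c.b.b.0 | ··a··> p1, ··c··> p2
  p1 = c.a.c.0 | c.c.b.b.0 | ··c··> p3, ··c··> p4
  p2 = a.c.a.c.0 | c.b.b.0 | ··a··> p4, ··c··> p5
  p3 = a.c.0 | c.c.b.b.0 | ··a··> p6, ··c··> p7
  p4 = c.a.c.0 | c.b.b.0 | ··c··> p7, ··c··> p8
  p5 = a.c.a.c.0 | b.b.0 | ··a··> p8, ··b··> p9
  p6 = c.0 | c.c.b.b.0 | ··c··> p10, ··c··> p11
  p7 = a.c.0 | c.b.b.0 | ··a··> p11, ··c··> p12
  p8 = c.a.c.0 | b.b.0 | ··b··> p13, ··c··> p12
  p9 = a.c.a.c.0 | b.0 | ··a··> p13, ··b··> p14
  p10 = 0 | c.c.b.b.0 | ··c··> p15
  p11 = c.0 | c.b.b.0 | ··c··> p15, ··c··> p16
  p12 = a.c.0 | b.b.0 | ··a··> p16, ··b··> p17
  p13 = c.a.c.0 | b.0 | ··b··> p18, ··c··> p17
  p14 = a.c.a.c.0 | 0 | ··a··> p18
  p15 = 0 | c.b.b.0 | ··c··> p19
  p16 = c.0 | b.b.0 | ··b··> p20, ··c··> p19
  p17 = a.c.0 | b.0 | ··a··> p20, ··b··> p21
  p18 = c.a.c.0 | 0 | ··c··> p21
  p19 = 0 | b.b.0 | ··b··> p22
  p20 = c.0 | b.0 | ··b··> p23, ··c··> p22
  p21 = a.c.0 | 0 | ··a··> p23
  p22 = 0 | b.0 | ··b··> p24
  p23 = c.0 | 0 | ··c··> p24
  p24 = 0 | 0 | ·
Reachable graph of Q (20 states):
  q0 = c.a.c.0 | c.c.b.b.0 | ··c··> q1, ··c··> q2
  q1 = a.c.0 | c.c.b.b.0 | ··a··> q3, ··c··> q4
  q2 = c.a.c.0 | c.b.b.0 | ··c··> q4, ··c··> q5
  q3 = c.0 | c.c.b.b.0 | ··c··> q6, ··c··> q7
  q4 = a.c.0 | c.b.b.0 | ··a··> q7, ··c··> q8
  q5 = c.a.c.0 | b.b.0 | ··b··> q9, ··c··> q8
  q6 = 0 | c.c.b.b.0 | ··c··> q10
  q7 = c.0 | c.b.b.0 | ··c··> q10, ··c··> q11
  q8 = a.c.0 | b.b.0 | ··a··> q11, ··b··> q12
  q9 = c.a.c.0 | b.0 | ··b··> q13, ··c··> q12
  q10 = 0 | c.b.b.0 | ··c··> q14
  q11 = c.0 | b.b.0 | ··b··> q15, ··c··> q14
  q12 = a.c.0 | b.0 | ··a··> q15, ··b··> q16
  q13 = c.a.c.0 | 0 | ··c··> q16
  q14 = 0 | b.b.0 | ··b··> q17
  q15 = c.0 | b.0 | ··b··> q18, ··c··> q17
  q16 = a.c.0 | 0 | ··a··> q18
  q17 = 0 | b.0 | ··b··> q19
  q18 = c.0 | 0 | ··c··> q19
  q19 = 0 | 0 | ·
Partition-refinement fixed point:
  B0 = {p0}
  B1 = {p2}
  B2 = {p5}
  B3 = {p8, q5}
  B4 = {p13, q9}
  B5 = {p18, q13}
  B6 = {p21, q16}
  B7 = {p23, q18}
  B8 = {p24, q19}
  B9 = {p17, q12}
  B10 = {p20, q15}
  B11 = {p22, q17}
  B12 = {p12, q8}
  B13 = {p16, q11}
  B14 = {p19, q14}
  B15 = {p9}
  B16 = {p14}
  B17 = {p4, q2}
  B18 = {p7, q4}
  B19 = {p11, q7}
  B20 = {p15, q10}
  B21 = {p1, q0}
  B22 = {p3, q1}
  B23 = {p6, q3}
  B24 = {p10, q6}
p0 ∈ B0, q0 ∈ B21 → different blocks

NO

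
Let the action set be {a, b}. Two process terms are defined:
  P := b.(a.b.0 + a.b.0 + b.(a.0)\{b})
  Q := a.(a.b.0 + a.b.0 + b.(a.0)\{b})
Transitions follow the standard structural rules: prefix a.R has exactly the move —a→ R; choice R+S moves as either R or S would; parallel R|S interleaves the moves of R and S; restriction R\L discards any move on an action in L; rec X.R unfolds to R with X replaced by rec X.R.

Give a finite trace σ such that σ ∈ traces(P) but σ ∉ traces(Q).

b

Reachable graph of P (6 states):
  s0 = b.(a.b.0 + a.b.0 + b.(a.0)\{b}) :: ··b··> s1
  s1 = a.b.0 + a.b.0 + b.(a.0)\{b} :: ··a··> s2, ··b··> s3
  s2 = b.0 :: ··b··> s4
  s3 = (a.0)\{b} :: ··a··> s5
  s4 = 0 :: (no moves)
  s5 = 0\{b} :: (no moves)
Reachable graph of Q (6 states):
  t0 = a.(a.b.0 + a.b.0 + b.(a.0)\{b}) :: ··a··> t1
  t1 = a.b.0 + a.b.0 + b.(a.0)\{b} :: ··a··> t2, ··b··> t3
  t2 = b.0 :: ··b··> t4
  t3 = (a.0)\{b} :: ··a··> t5
  t4 = 0 :: (no moves)
  t5 = 0\{b} :: (no moves)
Trace ⟨b⟩ through P, begin at {s0}:
  [1] b ⇒ {s1}
  ✓ P
Trace ⟨b⟩ through Q, begin at {t0}:
  [1] b ⇒ ∅ (Q stuck)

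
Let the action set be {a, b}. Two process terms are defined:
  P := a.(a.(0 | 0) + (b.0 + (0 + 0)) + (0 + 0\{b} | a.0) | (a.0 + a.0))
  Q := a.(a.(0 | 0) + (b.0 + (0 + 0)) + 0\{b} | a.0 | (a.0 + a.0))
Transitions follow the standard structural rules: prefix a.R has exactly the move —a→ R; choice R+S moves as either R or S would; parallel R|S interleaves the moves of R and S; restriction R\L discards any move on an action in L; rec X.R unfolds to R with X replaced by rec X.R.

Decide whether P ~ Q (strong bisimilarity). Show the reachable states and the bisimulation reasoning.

bisimilar

LTS(P): 7 reachable states
  u0 = a.(a.(0 | 0) + (b.0 + (0 + 0)) + (0 + 0\{b} | a.0) | (a.0 + a.0)) | ··a··> u1
  u1 = a.(0 | 0) + (b.0 + (0 + 0)) + (0 + 0\{b} | a.0) | (a.0 + a.0) | ··a··> u2, ··a··> u3, ··a··> u4, ··b··> u5
  u2 = (0 + 0\{b} | a.0) | 0 | ··a··> u6
  u3 = 0 | 0 | ∅
  u4 = 0\{b} | 0 | (a.0 + a.0) | ··a··> u6
  u5 = 0 | ∅
  u6 = 0\{b} | 0 | 0 | ∅
LTS(Q): 7 reachable states
  v0 = a.(a.(0 | 0) + (b.0 + (0 + 0)) + 0\{b} | a.0 | (a.0 + a.0)) | ··a··> v1
  v1 = a.(0 | 0) + (b.0 + (0 + 0)) + 0\{b} | a.0 | (a.0 + a.0) | ··a··> v2, ··a··> v3, ··a··> v4, ··b··> v5
  v2 = 0 | 0 | ∅
  v3 = 0\{b} | 0 | (a.0 + a.0) | ··a··> v6
  v4 = 0\{b} | a.0 | 0 | ··a··> v6
  v5 = 0 | ∅
  v6 = 0\{b} | 0 | 0 | ∅
Coarsest stable partition (strong bisimilarity classes):
  B0 = {u0, v0}
  B1 = {u1, v1}
  B2 = {u3, u5, u6, v2, v5, v6}
  B3 = {u2, u4, v3, v4}
u0 ∈ B0, v0 ∈ B0 → same block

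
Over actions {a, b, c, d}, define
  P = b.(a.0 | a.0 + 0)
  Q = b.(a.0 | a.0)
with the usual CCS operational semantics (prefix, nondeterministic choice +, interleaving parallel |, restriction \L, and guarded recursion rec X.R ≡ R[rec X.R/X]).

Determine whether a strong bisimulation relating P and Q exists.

P ~ Q

Reachable graph of P (5 states):
  u0 = b.(a.0 | a.0 + 0) ⊢ --b--▸ u1
  u1 = a.0 | a.0 + 0 ⊢ --a--▸ u2, --a--▸ u3
  u2 = 0 | a.0 ⊢ --a--▸ u4
  u3 = a.0 | 0 ⊢ --a--▸ u4
  u4 = 0 | 0 ⊢ stopped
Reachable graph of Q (5 states):
  v0 = b.(a.0 | a.0) ⊢ --b--▸ v1
  v1 = a.0 | a.0 ⊢ --a--▸ v2, --a--▸ v3
  v2 = 0 | a.0 ⊢ --a--▸ v4
  v3 = a.0 | 0 ⊢ --a--▸ v4
  v4 = 0 | 0 ⊢ stopped
Partition-refinement fixed point:
  B0 = {u0, v0}
  B1 = {u1, v1}
  B2 = {u2, u3, v2, v3}
  B3 = {u4, v4}
u0 ∈ B0, v0 ∈ B0 → same block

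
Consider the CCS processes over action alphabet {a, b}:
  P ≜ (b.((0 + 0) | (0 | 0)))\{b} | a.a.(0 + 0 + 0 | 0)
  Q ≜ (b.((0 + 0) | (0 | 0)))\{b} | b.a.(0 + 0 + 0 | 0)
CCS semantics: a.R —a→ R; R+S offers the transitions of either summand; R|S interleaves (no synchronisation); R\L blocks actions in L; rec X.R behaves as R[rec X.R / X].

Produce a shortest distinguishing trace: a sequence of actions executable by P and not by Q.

a

Reachable graph of P (3 states):
  s0 = (b.((0 + 0) | (0 | 0)))\{b} | a.a.(0 + 0 + 0 | 0) | -a-> s1
  s1 = (b.((0 + 0) | (0 | 0)))\{b} | a.(0 + 0 + 0 | 0) | -a-> s2
  s2 = (b.((0 + 0) | (0 | 0)))\{b} | (0 + 0 + 0 | 0) | deadlocked
Reachable graph of Q (3 states):
  t0 = (b.((0 + 0) | (0 | 0)))\{b} | b.a.(0 + 0 + 0 | 0) | -b-> t1
  t1 = (b.((0 + 0) | (0 | 0)))\{b} | a.(0 + 0 + 0 | 0) | -a-> t2
  t2 = (b.((0 + 0) | (0 | 0)))\{b} | (0 + 0 + 0 | 0) | deadlocked
Trace ⟨a⟩ through P, begin at {s0}:
  step 1 (a): {s1}
  P completes σ.
Trace ⟨a⟩ through Q, begin at {t0}:
  step 1 (a): ∅  — Q cannot continue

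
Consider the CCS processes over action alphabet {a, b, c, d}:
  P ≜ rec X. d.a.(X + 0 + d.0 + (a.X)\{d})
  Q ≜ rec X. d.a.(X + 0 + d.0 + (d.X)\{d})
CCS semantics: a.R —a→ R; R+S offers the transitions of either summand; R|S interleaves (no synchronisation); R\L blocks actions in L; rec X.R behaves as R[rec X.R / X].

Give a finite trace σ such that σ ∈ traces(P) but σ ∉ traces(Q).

LTS(P): 5 reachable states
  s0 = rec X. d.a.(X + 0 + d.0 + (a.X)\{d}) has moves --d--▸ s1
  s1 = a.((rec X. d.a.(X + 0 + d.0 + (a.X)\{d})) + 0 + d.0 + (a.(rec X. d.a.(X + 0 + d.0 + (a.X)\{d})))\{d}) has moves --a--▸ s2
  s2 = (rec X. d.a.(X + 0 + d.0 + (a.X)\{d})) + 0 + d.0 + (a.(rec X. d.a.(X + 0 + d.0 + (a.X)\{d})))\{d} has moves --a--▸ s3, --d--▸ s1, --d--▸ s4
  s3 = (rec X. d.a.(X + 0 + d.0 + (a.X)\{d}))\{d} has moves stopped
  s4 = 0 has moves stopped
LTS(Q): 4 reachable states
  t0 = rec X. d.a.(X + 0 + d.0 + (d.X)\{d}) has moves --d--▸ t1
  t1 = a.((rec X. d.a.(X + 0 + d.0 + (d.X)\{d})) + 0 + d.0 + (d.(rec X. d.a.(X + 0 + d.0 + (d.X)\{d})))\{d}) has moves --a--▸ t2
  t2 = (rec X. d.a.(X + 0 + d.0 + (d.X)\{d})) + 0 + d.0 + (d.(rec X. d.a.(X + 0 + d.0 + (d.X)\{d})))\{d} has moves --d--▸ t1, --d--▸ t3
  t3 = 0 has moves stopped
Run σ = ⟨daa⟩ on P: start {s0}
  after d @ step 1: {s1}
  after a @ step 2: {s2}
  after a @ step 3: {s3}
  ✓ P
Run σ = ⟨daa⟩ on Q: start {t0}
  after d @ step 1: {t1}
  after a @ step 2: {t2}
  after a @ step 3: ∅ (Q stuck)

daa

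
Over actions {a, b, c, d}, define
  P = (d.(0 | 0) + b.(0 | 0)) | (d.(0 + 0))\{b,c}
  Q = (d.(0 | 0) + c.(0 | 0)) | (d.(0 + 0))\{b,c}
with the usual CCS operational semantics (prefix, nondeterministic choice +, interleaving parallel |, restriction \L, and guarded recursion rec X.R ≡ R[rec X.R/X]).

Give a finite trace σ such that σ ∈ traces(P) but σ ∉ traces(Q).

b

P's transition system — 4 states:
  s0 = (d.(0 | 0) + b.(0 | 0)) | (d.(0 + 0))\{b,c} | ··b··> s1, ··d··> s1, ··d··> s2
  s1 = 0 | 0 | (d.(0 + 0))\{b,c} | ··d··> s3
  s2 = (d.(0 | 0) + b.(0 | 0)) | (0 + 0)\{b,c} | ··b··> s3, ··d··> s3
  s3 = 0 | 0 | (0 + 0)\{b,c} | ·
Q's transition system — 4 states:
  t0 = (d.(0 | 0) + c.(0 | 0)) | (d.(0 + 0))\{b,c} | ··c··> t1, ··d··> t1, ··d··> t2
  t1 = 0 | 0 | (d.(0 + 0))\{b,c} | ··d··> t3
  t2 = (d.(0 | 0) + c.(0 | 0)) | (0 + 0)\{b,c} | ··c··> t3, ··d··> t3
  t3 = 0 | 0 | (0 + 0)\{b,c} | ·
Run σ = ⟨b⟩ on P: start {s0}
  [1] b ⇒ {s1}
  — P admits the full trace.
Run σ = ⟨b⟩ on Q: start {t0}
  [1] b ⇒ ∅  — Q cannot continue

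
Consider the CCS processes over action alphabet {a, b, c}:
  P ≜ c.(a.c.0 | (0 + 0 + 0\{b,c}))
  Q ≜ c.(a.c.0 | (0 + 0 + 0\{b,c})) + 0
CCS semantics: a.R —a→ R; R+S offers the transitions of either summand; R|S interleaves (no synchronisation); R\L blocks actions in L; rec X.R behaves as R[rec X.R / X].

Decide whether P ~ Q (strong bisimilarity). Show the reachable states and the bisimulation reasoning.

P's transition system — 4 states:
  u0 = c.(a.c.0 | (0 + 0 + 0\{b,c})) has moves =c=> u1
  u1 = a.c.0 | (0 + 0 + 0\{b,c}) has moves =a=> u2
  u2 = c.0 | (0 + 0 + 0\{b,c}) has moves =c=> u3
  u3 = 0 | (0 + 0 + 0\{b,c}) has moves ∅
Q's transition system — 4 states:
  v0 = c.(a.c.0 | (0 + 0 + 0\{b,c})) + 0 has moves =c=> v1
  v1 = a.c.0 | (0 + 0 + 0\{b,c}) has moves =a=> v2
  v2 = c.0 | (0 + 0 + 0\{b,c}) has moves =c=> v3
  v3 = 0 | (0 + 0 + 0\{b,c}) has moves ∅
Bisimilarity quotient blocks:
  B0 = {u0, v0}
  B1 = {u1, v1}
  B2 = {u2, v2}
  B3 = {u3, v3}
u0 ∈ B0, v0 ∈ B0 → same block

bisimilar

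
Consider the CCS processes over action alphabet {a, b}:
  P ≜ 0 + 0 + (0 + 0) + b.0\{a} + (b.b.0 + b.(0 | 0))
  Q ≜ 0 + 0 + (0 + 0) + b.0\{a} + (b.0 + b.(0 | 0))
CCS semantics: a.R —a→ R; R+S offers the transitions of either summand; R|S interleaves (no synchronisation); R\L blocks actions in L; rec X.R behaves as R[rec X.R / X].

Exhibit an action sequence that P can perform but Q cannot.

P's transition system — 5 states:
  p0 = 0 + 0 + (0 + 0) + b.0\{a} + (b.b.0 + b.(0 | 0)) → --b--▸ p1, --b--▸ p2, --b--▸ p3
  p1 = 0 | 0 → stopped
  p2 = 0\{a} → stopped
  p3 = b.0 → --b--▸ p4
  p4 = 0 → stopped
Q's transition system — 4 states:
  q0 = 0 + 0 + (0 + 0) + b.0\{a} + (b.0 + b.(0 | 0)) → --b--▸ q1, --b--▸ q2, --b--▸ q3
  q1 = 0 → stopped
  q2 = 0 | 0 → stopped
  q3 = 0\{a} → stopped
Trace ⟨bb⟩ through P, begin at {p0}:
  [1] b ⇒ {p1, p2, p3}
  [2] b ⇒ {p4}
  ✓ P
Trace ⟨bb⟩ through Q, begin at {q0}:
  [1] b ⇒ {q1, q2, q3}
  [2] b ⇒ ∅  — Q cannot continue

bb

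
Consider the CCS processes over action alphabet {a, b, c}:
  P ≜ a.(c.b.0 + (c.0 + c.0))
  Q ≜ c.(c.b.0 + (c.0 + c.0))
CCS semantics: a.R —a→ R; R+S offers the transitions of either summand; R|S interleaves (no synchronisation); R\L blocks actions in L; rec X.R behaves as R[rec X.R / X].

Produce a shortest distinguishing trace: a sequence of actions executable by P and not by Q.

a

LTS(P): 4 reachable states
  p0 = a.(c.b.0 + (c.0 + c.0)) has moves -a-> p1
  p1 = c.b.0 + (c.0 + c.0) has moves -c-> p2, -c-> p3
  p2 = 0 has moves ∅
  p3 = b.0 has moves -b-> p2
LTS(Q): 4 reachable states
  q0 = c.(c.b.0 + (c.0 + c.0)) has moves -c-> q1
  q1 = c.b.0 + (c.0 + c.0) has moves -c-> q2, -c-> q3
  q2 = 0 has moves ∅
  q3 = b.0 has moves -b-> q2
Trace ⟨a⟩ through P, begin at {p0}:
  [1] a ⇒ {p1}
  ✓ P
Trace ⟨a⟩ through Q, begin at {q0}:
  [1] a ⇒ ∅ (Q stuck)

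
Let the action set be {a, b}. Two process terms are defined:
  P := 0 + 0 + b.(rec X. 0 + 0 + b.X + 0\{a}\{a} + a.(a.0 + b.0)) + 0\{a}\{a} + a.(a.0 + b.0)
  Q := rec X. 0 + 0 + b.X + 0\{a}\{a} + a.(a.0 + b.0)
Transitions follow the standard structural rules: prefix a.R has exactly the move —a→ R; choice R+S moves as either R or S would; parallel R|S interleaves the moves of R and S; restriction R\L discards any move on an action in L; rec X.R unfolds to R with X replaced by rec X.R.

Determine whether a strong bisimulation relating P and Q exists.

P ~ Q

P's transition system — 4 states:
  s0 = 0 + 0 + b.(rec X. 0 + 0 + b.X + 0\{a}\{a} + a.(a.0 + b.0)) + 0\{a}\{a} + a.(a.0 + b.0) :: ··a··> s1, ··b··> s2
  s1 = a.0 + b.0 :: ··a··> s3, ··b··> s3
  s2 = rec X. 0 + 0 + b.X + 0\{a}\{a} + a.(a.0 + b.0) :: ··a··> s1, ··b··> s2
  s3 = 0 :: ∅
Q's transition system — 3 states:
  t0 = rec X. 0 + 0 + b.X + 0\{a}\{a} + a.(a.0 + b.0) :: ··a··> t1, ··b··> t0
  t1 = a.0 + b.0 :: ··a··> t2, ··b··> t2
  t2 = 0 :: ∅
Coarsest stable partition (strong bisimilarity classes):
  B0 = {s0, s2, t0}
  B1 = {s1, t1}
  B2 = {s3, t2}
s0 ∈ B0, t0 ∈ B0 → same block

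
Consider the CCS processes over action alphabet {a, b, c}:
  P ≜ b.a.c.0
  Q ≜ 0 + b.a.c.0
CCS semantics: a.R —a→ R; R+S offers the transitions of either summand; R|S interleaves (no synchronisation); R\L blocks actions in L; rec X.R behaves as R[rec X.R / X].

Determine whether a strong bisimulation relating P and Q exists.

P ~ Q

Reachable graph of P (4 states):
  s0 = b.a.c.0 ⊢ -b-> s1
  s1 = a.c.0 ⊢ -a-> s2
  s2 = c.0 ⊢ -c-> s3
  s3 = 0 ⊢ deadlocked
Reachable graph of Q (4 states):
  t0 = 0 + b.a.c.0 ⊢ -b-> t1
  t1 = a.c.0 ⊢ -a-> t2
  t2 = c.0 ⊢ -c-> t3
  t3 = 0 ⊢ deadlocked
Coarsest stable partition (strong bisimilarity classes):
  B0 = {s0, t0}
  B1 = {s1, t1}
  B2 = {s2, t2}
  B3 = {s3, t3}
s0 ∈ B0, t0 ∈ B0 → same block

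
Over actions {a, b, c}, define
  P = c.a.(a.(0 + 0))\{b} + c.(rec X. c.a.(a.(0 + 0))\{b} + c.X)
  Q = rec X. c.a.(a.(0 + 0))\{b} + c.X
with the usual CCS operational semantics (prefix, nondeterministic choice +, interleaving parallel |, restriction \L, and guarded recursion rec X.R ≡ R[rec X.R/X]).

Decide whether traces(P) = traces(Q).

trace-equivalent

P's transition system — 5 states:
  s0 = c.a.(a.(0 + 0))\{b} + c.(rec X. c.a.(a.(0 + 0))\{b} + c.X) → ··c··> s1, ··c··> s2
  s1 = a.(a.(0 + 0))\{b} → ··a··> s3
  s2 = rec X. c.a.(a.(0 + 0))\{b} + c.X → ··c··> s1, ··c··> s2
  s3 = (a.(0 + 0))\{b} → ··a··> s4
  s4 = (0 + 0)\{b} → ·
Q's transition system — 4 states:
  t0 = rec X. c.a.(a.(0 + 0))\{b} + c.X → ··c··> t0, ··c··> t1
  t1 = a.(a.(0 + 0))\{b} → ··a··> t2
  t2 = (a.(0 + 0))\{b} → ··a··> t3
  t3 = (0 + 0)\{b} → ·
Bisimilarity quotient blocks:
  B0 = {s0, s2, t0}
  B1 = {s1, t1}
  B2 = {s3, t2}
  B3 = {s4, t3}
s0 ∈ B0, t0 ∈ B0 → same block
Bisimilar ⇒ trace-equivalent.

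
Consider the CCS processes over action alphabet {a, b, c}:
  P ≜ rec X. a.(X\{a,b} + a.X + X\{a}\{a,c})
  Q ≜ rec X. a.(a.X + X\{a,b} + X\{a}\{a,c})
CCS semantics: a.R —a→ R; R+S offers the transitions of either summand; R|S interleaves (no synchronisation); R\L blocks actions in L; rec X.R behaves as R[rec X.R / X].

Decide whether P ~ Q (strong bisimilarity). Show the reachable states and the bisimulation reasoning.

YES

P's transition system — 2 states:
  s0 = rec X. a.(X\{a,b} + a.X + X\{a}\{a,c}) :: =a=> s1
  s1 = (rec X. a.(X\{a,b} + a.X + X\{a}\{a,c}))\{a,b} + a.(rec X. a.(X\{a,b} + a.X + X\{a}\{a,c})) + (rec X. a.(X\{a,b} + a.X + X\{a}\{a,c}))\{a}\{a,c} :: =a=> s0
Q's transition system — 2 states:
  t0 = rec X. a.(a.X + X\{a,b} + X\{a}\{a,c}) :: =a=> t1
  t1 = a.(rec X. a.(a.X + X\{a,b} + X\{a}\{a,c})) + (rec X. a.(a.X + X\{a,b} + X\{a}\{a,c}))\{a,b} + (rec X. a.(a.X + X\{a,b} + X\{a}\{a,c}))\{a}\{a,c} :: =a=> t0
Bisimilarity quotient blocks:
  B0 = {s0, s1, t0, t1}
s0 ∈ B0, t0 ∈ B0 → same block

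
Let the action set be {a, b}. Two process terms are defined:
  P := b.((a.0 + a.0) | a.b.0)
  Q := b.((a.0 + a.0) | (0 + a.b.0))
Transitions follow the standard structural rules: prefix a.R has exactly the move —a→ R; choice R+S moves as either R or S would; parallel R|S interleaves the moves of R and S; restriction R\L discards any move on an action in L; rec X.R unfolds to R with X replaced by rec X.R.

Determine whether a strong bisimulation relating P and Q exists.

LTS(P): 7 reachable states
  s0 = b.((a.0 + a.0) | a.b.0) ⊢ ··b··> s1
  s1 = (a.0 + a.0) | a.b.0 ⊢ ··a··> s2, ··a··> s3
  s2 = (a.0 + a.0) | b.0 ⊢ ··a··> s4, ··b··> s5
  s3 = 0 | a.b.0 ⊢ ··a··> s4
  s4 = 0 | b.0 ⊢ ··b··> s6
  s5 = (a.0 + a.0) | 0 ⊢ ··a··> s6
  s6 = 0 | 0 ⊢ (no moves)
LTS(Q): 7 reachable states
  t0 = b.((a.0 + a.0) | (0 + a.b.0)) ⊢ ··b··> t1
  t1 = (a.0 + a.0) | (0 + a.b.0) ⊢ ··a··> t2, ··a··> t3
  t2 = (a.0 + a.0) | b.0 ⊢ ··a··> t4, ··b··> t5
  t3 = 0 | (0 + a.b.0) ⊢ ··a··> t4
  t4 = 0 | b.0 ⊢ ··b··> t6
  t5 = (a.0 + a.0) | 0 ⊢ ··a··> t6
  t6 = 0 | 0 ⊢ (no moves)
Bisimilarity quotient blocks:
  B0 = {s0, t0}
  B1 = {s1, t1}
  B2 = {s2, t2}
  B3 = {s4, t4}
  B4 = {s6, t6}
  B5 = {s5, t5}
  B6 = {s3, t3}
s0 ∈ B0, t0 ∈ B0 → same block

P ~ Q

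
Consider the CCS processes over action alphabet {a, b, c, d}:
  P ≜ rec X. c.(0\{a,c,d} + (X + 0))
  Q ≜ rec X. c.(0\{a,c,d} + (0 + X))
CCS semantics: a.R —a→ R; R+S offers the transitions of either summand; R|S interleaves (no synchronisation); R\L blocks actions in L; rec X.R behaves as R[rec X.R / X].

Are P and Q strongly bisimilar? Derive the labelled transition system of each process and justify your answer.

P's transition system — 2 states:
  p0 = rec X. c.(0\{a,c,d} + (X + 0)) → =c=> p1
  p1 = 0\{a,c,d} + ((rec X. c.(0\{a,c,d} + (X + 0))) + 0) → =c=> p1
Q's transition system — 2 states:
  q0 = rec X. c.(0\{a,c,d} + (0 + X)) → =c=> q1
  q1 = 0\{a,c,d} + (0 + (rec X. c.(0\{a,c,d} + (0 + X)))) → =c=> q1
Bisimilarity quotient blocks:
  B0 = {p0, p1, q0, q1}
p0 ∈ B0, q0 ∈ B0 → same block

bisimilar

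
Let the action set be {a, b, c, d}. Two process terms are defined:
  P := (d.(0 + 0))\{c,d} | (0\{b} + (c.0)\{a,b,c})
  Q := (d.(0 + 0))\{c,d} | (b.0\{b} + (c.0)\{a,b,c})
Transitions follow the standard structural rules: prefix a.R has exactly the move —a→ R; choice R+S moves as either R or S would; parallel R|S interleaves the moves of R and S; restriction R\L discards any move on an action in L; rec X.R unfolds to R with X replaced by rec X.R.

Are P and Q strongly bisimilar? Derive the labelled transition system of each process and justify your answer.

P's transition system — 1 states:
  m0 = (d.(0 + 0))\{c,d} | (0\{b} + (c.0)\{a,b,c}) has moves ∅
Q's transition system — 2 states:
  n0 = (d.(0 + 0))\{c,d} | (b.0\{b} + (c.0)\{a,b,c}) has moves --b--▸ n1
  n1 = (d.(0 + 0))\{c,d} | 0\{b} has moves ∅
Coarsest stable partition (strong bisimilarity classes):
  B0 = {m0, n1}
  B1 = {n0}
m0 ∈ B0, n0 ∈ B1 → different blocks

P ≁ Q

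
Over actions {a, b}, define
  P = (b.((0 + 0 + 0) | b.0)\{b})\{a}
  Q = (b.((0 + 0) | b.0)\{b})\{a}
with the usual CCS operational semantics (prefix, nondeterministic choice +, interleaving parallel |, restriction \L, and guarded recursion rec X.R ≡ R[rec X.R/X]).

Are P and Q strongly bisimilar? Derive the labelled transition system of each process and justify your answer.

Reachable graph of P (2 states):
  s0 = (b.((0 + 0 + 0) | b.0)\{b})\{a} :: —b→ s1
  s1 = ((0 + 0 + 0) | b.0)\{b}\{a} :: ∅
Reachable graph of Q (2 states):
  t0 = (b.((0 + 0) | b.0)\{b})\{a} :: —b→ t1
  t1 = ((0 + 0) | b.0)\{b}\{a} :: ∅
Partition-refinement fixed point:
  B0 = {s0, t0}
  B1 = {s1, t1}
s0 ∈ B0, t0 ∈ B0 → same block

P ~ Q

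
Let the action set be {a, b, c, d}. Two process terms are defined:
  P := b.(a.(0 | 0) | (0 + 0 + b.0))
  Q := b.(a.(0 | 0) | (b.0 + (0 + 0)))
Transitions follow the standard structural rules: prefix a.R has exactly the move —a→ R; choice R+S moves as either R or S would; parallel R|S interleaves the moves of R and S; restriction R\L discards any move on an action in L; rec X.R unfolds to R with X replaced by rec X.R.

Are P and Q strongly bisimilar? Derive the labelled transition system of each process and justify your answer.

LTS(P): 5 reachable states
  u0 = b.(a.(0 | 0) | (0 + 0 + b.0)) → -b-> u1
  u1 = a.(0 | 0) | (0 + 0 + b.0) → -a-> u2, -b-> u3
  u2 = 0 | 0 | (0 + 0 + b.0) → -b-> u4
  u3 = a.(0 | 0) | 0 → -a-> u4
  u4 = 0 | 0 | 0 → stopped
LTS(Q): 5 reachable states
  v0 = b.(a.(0 | 0) | (b.0 + (0 + 0))) → -b-> v1
  v1 = a.(0 | 0) | (b.0 + (0 + 0)) → -a-> v2, -b-> v3
  v2 = 0 | 0 | (b.0 + (0 + 0)) → -b-> v4
  v3 = a.(0 | 0) | 0 → -a-> v4
  v4 = 0 | 0 | 0 → stopped
Partition-refinement fixed point:
  B0 = {u0, v0}
  B1 = {u1, v1}
  B2 = {u2, v2}
  B3 = {u4, v4}
  B4 = {u3, v3}
u0 ∈ B0, v0 ∈ B0 → same block

P ~ Q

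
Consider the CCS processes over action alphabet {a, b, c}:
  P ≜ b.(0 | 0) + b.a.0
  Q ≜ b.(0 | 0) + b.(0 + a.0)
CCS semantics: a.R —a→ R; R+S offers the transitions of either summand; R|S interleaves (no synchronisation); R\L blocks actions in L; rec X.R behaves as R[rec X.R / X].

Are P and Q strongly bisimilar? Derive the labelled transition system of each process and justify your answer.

P ~ Q

Reachable graph of P (4 states):
  u0 = b.(0 | 0) + b.a.0 | -b-> u1, -b-> u2
  u1 = 0 | 0 | (no moves)
  u2 = a.0 | -a-> u3
  u3 = 0 | (no moves)
Reachable graph of Q (4 states):
  v0 = b.(0 | 0) + b.(0 + a.0) | -b-> v1, -b-> v2
  v1 = 0 + a.0 | -a-> v3
  v2 = 0 | 0 | (no moves)
  v3 = 0 | (no moves)
Bisimilarity quotient blocks:
  B0 = {u0, v0}
  B1 = {u2, v1}
  B2 = {u1, u3, v2, v3}
u0 ∈ B0, v0 ∈ B0 → same block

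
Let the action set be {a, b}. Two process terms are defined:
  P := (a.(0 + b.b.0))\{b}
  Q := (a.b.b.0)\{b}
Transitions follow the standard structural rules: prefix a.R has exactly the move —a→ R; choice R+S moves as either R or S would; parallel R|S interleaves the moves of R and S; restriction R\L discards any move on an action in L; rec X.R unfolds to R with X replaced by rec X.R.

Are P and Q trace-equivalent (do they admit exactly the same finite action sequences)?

Reachable graph of P (2 states):
  u0 = (a.(0 + b.b.0))\{b} | -a-> u1
  u1 = (0 + b.b.0)\{b} | deadlocked
Reachable graph of Q (2 states):
  v0 = (a.b.b.0)\{b} | -a-> v1
  v1 = (b.b.0)\{b} | deadlocked
Bisimilarity quotient blocks:
  B0 = {u0, v0}
  B1 = {u1, v1}
u0 ∈ B0, v0 ∈ B0 → same block
Bisimilar ⇒ trace-equivalent.

trace-equivalent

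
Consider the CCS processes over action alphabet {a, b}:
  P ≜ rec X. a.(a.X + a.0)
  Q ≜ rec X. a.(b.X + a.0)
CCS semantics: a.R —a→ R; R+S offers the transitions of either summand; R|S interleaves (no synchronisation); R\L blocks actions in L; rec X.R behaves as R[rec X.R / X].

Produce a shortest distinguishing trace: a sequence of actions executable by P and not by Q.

Reachable graph of P (3 states):
  s0 = rec X. a.(a.X + a.0) ⊢ --a--▸ s1
  s1 = a.(rec X. a.(a.X + a.0)) + a.0 ⊢ --a--▸ s0, --a--▸ s2
  s2 = 0 ⊢ ∅
Reachable graph of Q (3 states):
  t0 = rec X. a.(b.X + a.0) ⊢ --a--▸ t1
  t1 = b.(rec X. a.(b.X + a.0)) + a.0 ⊢ --a--▸ t2, --b--▸ t0
  t2 = 0 ⊢ ∅
Run σ = ⟨aaa⟩ on P: start {s0}
  [1] a ⇒ {s1}
  [2] a ⇒ {s0, s2}
  [3] a ⇒ {s1}
  — P admits the full trace.
Run σ = ⟨aaa⟩ on Q: start {t0}
  [1] a ⇒ {t1}
  [2] a ⇒ {t2}
  [3] a ⇒ no successor for Q

aaa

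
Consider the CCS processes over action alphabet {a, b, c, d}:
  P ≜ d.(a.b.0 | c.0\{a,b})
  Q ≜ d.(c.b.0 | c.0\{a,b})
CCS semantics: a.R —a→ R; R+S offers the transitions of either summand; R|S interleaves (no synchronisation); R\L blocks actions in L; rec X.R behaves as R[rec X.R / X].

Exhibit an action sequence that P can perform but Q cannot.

da

LTS(P): 7 reachable states
  u0 = d.(a.b.0 | c.0\{a,b}) → -d-> u1
  u1 = a.b.0 | c.0\{a,b} → -a-> u2, -c-> u3
  u2 = b.0 | c.0\{a,b} → -b-> u4, -c-> u5
  u3 = a.b.0 | 0\{a,b} → -a-> u5
  u4 = 0 | c.0\{a,b} → -c-> u6
  u5 = b.0 | 0\{a,b} → -b-> u6
  u6 = 0 | 0\{a,b} → stopped
LTS(Q): 7 reachable states
  v0 = d.(c.b.0 | c.0\{a,b}) → -d-> v1
  v1 = c.b.0 | c.0\{a,b} → -c-> v2, -c-> v3
  v2 = b.0 | c.0\{a,b} → -b-> v4, -c-> v5
  v3 = c.b.0 | 0\{a,b} → -c-> v5
  v4 = 0 | c.0\{a,b} → -c-> v6
  v5 = b.0 | 0\{a,b} → -b-> v6
  v6 = 0 | 0\{a,b} → stopped
Executing da from P (initial set {u0}):
  [1] d ⇒ {u1}
  [2] a ⇒ {u2}
  ✓ P
Executing da from Q (initial set {v0}):
  [1] d ⇒ {v1}
  [2] a ⇒ ∅ (Q stuck)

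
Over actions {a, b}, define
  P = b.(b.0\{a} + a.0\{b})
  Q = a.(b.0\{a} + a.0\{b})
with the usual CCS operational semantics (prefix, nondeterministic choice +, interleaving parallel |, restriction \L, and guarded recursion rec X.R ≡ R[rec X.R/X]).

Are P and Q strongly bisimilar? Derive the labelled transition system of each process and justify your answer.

Reachable graph of P (4 states):
  u0 = b.(b.0\{a} + a.0\{b}) → -b-> u1
  u1 = b.0\{a} + a.0\{b} → -a-> u2, -b-> u3
  u2 = 0\{b} → (no moves)
  u3 = 0\{a} → (no moves)
Reachable graph of Q (4 states):
  v0 = a.(b.0\{a} + a.0\{b}) → -a-> v1
  v1 = b.0\{a} + a.0\{b} → -a-> v2, -b-> v3
  v2 = 0\{b} → (no moves)
  v3 = 0\{a} → (no moves)
Partition-refinement fixed point:
  B0 = {u0}
  B1 = {u1, v1}
  B2 = {u2, u3, v2, v3}
  B3 = {v0}
u0 ∈ B0, v0 ∈ B3 → different blocks

P ≁ Q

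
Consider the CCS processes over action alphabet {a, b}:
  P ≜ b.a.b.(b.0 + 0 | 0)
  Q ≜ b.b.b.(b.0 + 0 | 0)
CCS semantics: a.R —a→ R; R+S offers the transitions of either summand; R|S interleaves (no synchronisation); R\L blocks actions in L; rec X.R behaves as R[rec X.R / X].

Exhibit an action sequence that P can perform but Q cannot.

P's transition system — 5 states:
  m0 = b.a.b.(b.0 + 0 | 0) ⊢ =b=> m1
  m1 = a.b.(b.0 + 0 | 0) ⊢ =a=> m2
  m2 = b.(b.0 + 0 | 0) ⊢ =b=> m3
  m3 = b.0 + 0 | 0 ⊢ =b=> m4
  m4 = 0 ⊢ (no moves)
Q's transition system — 5 states:
  n0 = b.b.b.(b.0 + 0 | 0) ⊢ =b=> n1
  n1 = b.b.(b.0 + 0 | 0) ⊢ =b=> n2
  n2 = b.(b.0 + 0 | 0) ⊢ =b=> n3
  n3 = b.0 + 0 | 0 ⊢ =b=> n4
  n4 = 0 ⊢ (no moves)
Executing ba from P (initial set {m0}):
  after b @ step 1: {m1}
  after a @ step 2: {m2}
  — P admits the full trace.
Executing ba from Q (initial set {n0}):
  after b @ step 1: {n1}
  after a @ step 2: no successor for Q

ba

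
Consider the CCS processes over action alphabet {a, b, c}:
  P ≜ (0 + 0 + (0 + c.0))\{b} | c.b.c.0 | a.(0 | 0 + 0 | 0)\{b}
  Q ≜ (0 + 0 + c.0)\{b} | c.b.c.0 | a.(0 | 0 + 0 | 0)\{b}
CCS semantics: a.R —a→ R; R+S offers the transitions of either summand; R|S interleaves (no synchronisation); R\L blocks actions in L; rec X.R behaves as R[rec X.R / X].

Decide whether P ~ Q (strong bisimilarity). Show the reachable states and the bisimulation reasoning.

LTS(P): 16 reachable states
  u0 = (0 + 0 + (0 + c.0))\{b} | c.b.c.0 | a.(0 | 0 + 0 | 0)\{b} | =a=> u1, =c=> u2, =c=> u3
  u1 = (0 + 0 + (0 + c.0))\{b} | c.b.c.0 | (0 | 0 + 0 | 0)\{b} | =c=> u4, =c=> u5
  u2 = (0 + 0 + (0 + c.0))\{b} | b.c.0 | a.(0 | 0 + 0 | 0)\{b} | =a=> u4, =b=> u6, =c=> u7
  u3 = 0\{b} | c.b.c.0 | a.(0 | 0 + 0 | 0)\{b} | =a=> u5, =c=> u7
  u4 = (0 + 0 + (0 + c.0))\{b} | b.c.0 | (0 | 0 + 0 | 0)\{b} | =b=> u8, =c=> u9
  u5 = 0\{b} | c.b.c.0 | (0 | 0 + 0 | 0)\{b} | =c=> u9
  u6 = (0 + 0 + (0 + c.0))\{b} | c.0 | a.(0 | 0 + 0 | 0)\{b} | =a=> u8, =c=> u10, =c=> u11
  u7 = 0\{b} | b.c.0 | a.(0 | 0 + 0 | 0)\{b} | =a=> u9, =b=> u11
  u8 = (0 + 0 + (0 + c.0))\{b} | c.0 | (0 | 0 + 0 | 0)\{b} | =c=> u12, =c=> u13
  u9 = 0\{b} | b.c.0 | (0 | 0 + 0 | 0)\{b} | =b=> u13
  u10 = (0 + 0 + (0 + c.0))\{b} | 0 | a.(0 | 0 + 0 | 0)\{b} | =a=> u12, =c=> u14
  u11 = 0\{b} | c.0 | a.(0 | 0 + 0 | 0)\{b} | =a=> u13, =c=> u14
  u12 = (0 + 0 + (0 + c.0))\{b} | 0 | (0 | 0 + 0 | 0)\{b} | =c=> u15
  u13 = 0\{b} | c.0 | (0 | 0 + 0 | 0)\{b} | =c=> u15
  u14 = 0\{b} | 0 | a.(0 | 0 + 0 | 0)\{b} | =a=> u15
  u15 = 0\{b} | 0 | (0 | 0 + 0 | 0)\{b} | ∅
LTS(Q): 16 reachable states
  v0 = (0 + 0 + c.0)\{b} | c.b.c.0 | a.(0 | 0 + 0 | 0)\{b} | =a=> v1, =c=> v2, =c=> v3
  v1 = (0 + 0 + c.0)\{b} | c.b.c.0 | (0 | 0 + 0 | 0)\{b} | =c=> v4, =c=> v5
  v2 = (0 + 0 + c.0)\{b} | b.c.0 | a.(0 | 0 + 0 | 0)\{b} | =a=> v4, =b=> v6, =c=> v7
  v3 = 0\{b} | c.b.c.0 | a.(0 | 0 + 0 | 0)\{b} | =a=> v5, =c=> v7
  v4 = (0 + 0 + c.0)\{b} | b.c.0 | (0 | 0 + 0 | 0)\{b} | =b=> v8, =c=> v9
  v5 = 0\{b} | c.b.c.0 | (0 | 0 + 0 | 0)\{b} | =c=> v9
  v6 = (0 + 0 + c.0)\{b} | c.0 | a.(0 | 0 + 0 | 0)\{b} | =a=> v8, =c=> v10, =c=> v11
  v7 = 0\{b} | b.c.0 | a.(0 | 0 + 0 | 0)\{b} | =a=> v9, =b=> v11
  v8 = (0 + 0 + c.0)\{b} | c.0 | (0 | 0 + 0 | 0)\{b} | =c=> v12, =c=> v13
  v9 = 0\{b} | b.c.0 | (0 | 0 + 0 | 0)\{b} | =b=> v13
  v10 = (0 + 0 + c.0)\{b} | 0 | a.(0 | 0 + 0 | 0)\{b} | =a=> v12, =c=> v14
  v11 = 0\{b} | c.0 | a.(0 | 0 + 0 | 0)\{b} | =a=> v13, =c=> v14
  v12 = (0 + 0 + c.0)\{b} | 0 | (0 | 0 + 0 | 0)\{b} | =c=> v15
  v13 = 0\{b} | c.0 | (0 | 0 + 0 | 0)\{b} | =c=> v15
  v14 = 0\{b} | 0 | a.(0 | 0 + 0 | 0)\{b} | =a=> v15
  v15 = 0\{b} | 0 | (0 | 0 + 0 | 0)\{b} | ∅
Coarsest stable partition (strong bisimilarity classes):
  B0 = {u0, v0}
  B1 = {u2, v2}
  B2 = {u7, v7}
  B3 = {u10, u11, v10, v11}
  B4 = {u12, u13, v12, v13}
  B5 = {u15, v15}
  B6 = {u14, v14}
  B7 = {u9, v9}
  B8 = {u4, v4}
  B9 = {u8, v8}
  B10 = {u6, v6}
  B11 = {u3, v3}
  B12 = {u5, v5}
  B13 = {u1, v1}
u0 ∈ B0, v0 ∈ B0 → same block

P ~ Q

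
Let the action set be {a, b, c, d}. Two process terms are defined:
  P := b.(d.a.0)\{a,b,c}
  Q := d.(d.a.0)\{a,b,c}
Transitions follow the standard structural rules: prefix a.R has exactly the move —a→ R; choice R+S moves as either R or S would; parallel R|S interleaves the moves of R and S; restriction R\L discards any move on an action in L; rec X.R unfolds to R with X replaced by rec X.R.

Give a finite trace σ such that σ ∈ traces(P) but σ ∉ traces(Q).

b

Reachable graph of P (3 states):
  u0 = b.(d.a.0)\{a,b,c} has moves —b→ u1
  u1 = (d.a.0)\{a,b,c} has moves —d→ u2
  u2 = (a.0)\{a,b,c} has moves (no moves)
Reachable graph of Q (3 states):
  v0 = d.(d.a.0)\{a,b,c} has moves —d→ v1
  v1 = (d.a.0)\{a,b,c} has moves —d→ v2
  v2 = (a.0)\{a,b,c} has moves (no moves)
Trace ⟨b⟩ through P, begin at {u0}:
  [1] b ⇒ {u1}
  ✓ P
Trace ⟨b⟩ through Q, begin at {v0}:
  [1] b ⇒ no successor for Q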